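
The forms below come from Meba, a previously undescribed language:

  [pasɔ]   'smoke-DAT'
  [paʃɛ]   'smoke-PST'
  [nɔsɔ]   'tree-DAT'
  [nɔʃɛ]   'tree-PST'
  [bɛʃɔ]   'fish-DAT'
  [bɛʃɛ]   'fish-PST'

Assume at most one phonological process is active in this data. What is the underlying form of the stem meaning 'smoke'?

The root 'smoke' surfaces as [pasɔ] and [paʃɛ], with a stem-final [s] ~ [ʃ] alternation.
If /ʃ/ were underlying and a rule turned it into [s] before the DAT suffix, 'fish' would also alternate; but it has [ʃ] in both [bɛʃɔ] and [bɛʃɛ].
Therefore /s/ is basic and [ʃ] is derived by palatalization before a front vowel (/s/ becomes palato-alveolar [ʃ] before a front vowel).
So 'smoke' = /pas/.

/pas/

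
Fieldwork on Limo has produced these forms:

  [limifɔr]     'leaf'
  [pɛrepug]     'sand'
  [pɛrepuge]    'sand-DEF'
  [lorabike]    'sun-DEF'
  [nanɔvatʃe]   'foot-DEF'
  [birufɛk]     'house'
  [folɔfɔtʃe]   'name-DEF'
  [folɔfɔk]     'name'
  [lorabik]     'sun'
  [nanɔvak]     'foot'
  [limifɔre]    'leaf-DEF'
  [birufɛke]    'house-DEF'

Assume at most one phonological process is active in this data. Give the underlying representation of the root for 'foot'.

/nanɔvatʃ/

The root 'foot' surfaces as [nanɔvatʃe] and [nanɔvak], with a stem-final [tʃ] ~ [k] alternation.
But 'sun' keeps [k] in both environments ([lorabike], [lorabik]), so there is no rule changing /k/ to [tʃ] before the DEF suffix.
The underlying segment must be /tʃ/; palato-alveolar /tʃ/ becomes [k] when no front vowel follows, yielding [k] there.
So 'foot' = /nanɔvatʃ/.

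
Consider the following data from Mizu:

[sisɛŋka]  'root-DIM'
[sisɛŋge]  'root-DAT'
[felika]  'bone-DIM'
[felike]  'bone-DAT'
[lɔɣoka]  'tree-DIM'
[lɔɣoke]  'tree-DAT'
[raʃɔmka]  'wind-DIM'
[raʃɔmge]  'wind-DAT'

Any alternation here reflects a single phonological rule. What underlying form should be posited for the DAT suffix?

/-ge/

The DAT morpheme has two allomorphs, [-ge] and [-ke].
The DIM suffix, which begins with [k], is invariant after every stem; so [k] is not altered by any rule here.
The DAT suffix is therefore /-ge/ underlyingly, with post-vocalic devoicing: voiced stops become voiceless after a vowel.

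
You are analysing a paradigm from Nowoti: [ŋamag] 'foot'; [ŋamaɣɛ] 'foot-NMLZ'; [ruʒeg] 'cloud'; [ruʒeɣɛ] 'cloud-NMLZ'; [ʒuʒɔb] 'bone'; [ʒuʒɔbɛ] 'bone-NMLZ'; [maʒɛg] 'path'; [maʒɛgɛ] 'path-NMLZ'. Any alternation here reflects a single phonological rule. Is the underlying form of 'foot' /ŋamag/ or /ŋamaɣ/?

'foot' shows [g] ~ [ɣ] at the end of the stem ([ŋamag] vs [ŋamaɣɛ]).
Compare 'path', with invariant [g] in [maʒɛg] and [maʒɛgɛ]: an analysis with underlying /g/ and a rule producing [ɣ] before the NMLZ suffix would wrongly predict alternation here too.
The alternation reflects word-final hardening: voiced fricatives become stops word-finally. /ɣ/ is underlying.

/ŋamaɣ/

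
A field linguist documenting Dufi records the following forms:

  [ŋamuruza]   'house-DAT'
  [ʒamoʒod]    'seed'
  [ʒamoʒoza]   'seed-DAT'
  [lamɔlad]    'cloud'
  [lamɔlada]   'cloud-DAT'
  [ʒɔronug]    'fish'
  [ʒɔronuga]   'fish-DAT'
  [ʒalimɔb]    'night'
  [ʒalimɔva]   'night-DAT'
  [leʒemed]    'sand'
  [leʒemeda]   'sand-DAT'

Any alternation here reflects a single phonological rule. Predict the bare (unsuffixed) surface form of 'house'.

[ŋamurud]

The root 'seed' surfaces as [ʒamoʒod] and [ʒamoʒoza], with a stem-final [d] ~ [z] alternation.
The stem 'cloud' ([lamɔlad], [lamɔlada]) shows [d] unchanged in both environments, so [d] cannot be basic with [z] derived before the DAT suffix.
So /z/ is underlying, and a rule of word-final hardening — voiced fricatives become stops word-finally — gives [d].
The one attested form of 'house', [ŋamuruza], shows underlying /ŋamuruz/. Applying the same rule word-finally gives [ŋamurud].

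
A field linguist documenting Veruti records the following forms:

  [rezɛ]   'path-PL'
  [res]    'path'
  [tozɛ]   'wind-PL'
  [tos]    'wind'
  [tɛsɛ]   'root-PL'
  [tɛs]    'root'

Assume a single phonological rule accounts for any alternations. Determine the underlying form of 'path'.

The stem for 'path' ends in [z] in [rezɛ] but [s] in [res].
Compare 'root', with invariant [s] in [tɛsɛ] and [tɛs]: an analysis with underlying /s/ and a rule producing [z] before the PL suffix would wrongly predict alternation here too.
The alternation reflects word-final obstruent devoicing: voiced obstruents become voiceless word-finally. /z/ is underlying.
The underlying form of 'path' is therefore /rez/.

/rez/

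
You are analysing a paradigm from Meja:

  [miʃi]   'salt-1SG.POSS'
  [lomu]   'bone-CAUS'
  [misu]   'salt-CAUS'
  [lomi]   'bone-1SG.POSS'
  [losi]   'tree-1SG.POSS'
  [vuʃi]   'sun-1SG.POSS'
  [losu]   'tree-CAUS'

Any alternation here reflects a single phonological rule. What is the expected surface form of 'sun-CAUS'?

The stem for 'salt' ends in [ʃ] in [miʃi] but [s] in [misu].
But 'tree' keeps [s] in both environments ([losi], [losu]), so there is no rule changing /s/ to [ʃ] before the 1SG.POSS suffix.
Therefore /ʃ/ is basic and [s] is derived by depalatalization (palato-alveolar /ʃ/ becomes [s] when no front vowel follows).
From [vuʃi] the stem 'sun' is /vuʃ/; when no front vowel follows this yields [vusu].

[vusu]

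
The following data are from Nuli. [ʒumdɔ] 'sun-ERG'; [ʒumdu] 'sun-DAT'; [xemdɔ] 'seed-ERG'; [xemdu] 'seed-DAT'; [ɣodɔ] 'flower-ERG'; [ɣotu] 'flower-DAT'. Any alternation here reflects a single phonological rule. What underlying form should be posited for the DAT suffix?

The DAT morpheme has two allomorphs, [-du] and [-tu].
By contrast the ERG suffix keeps its initial [d] throughout — that segment must be underlying.
The DAT suffix is therefore /-tu/ underlyingly, with post-nasal voicing: voiceless stops become voiced after a nasal.

/-tu/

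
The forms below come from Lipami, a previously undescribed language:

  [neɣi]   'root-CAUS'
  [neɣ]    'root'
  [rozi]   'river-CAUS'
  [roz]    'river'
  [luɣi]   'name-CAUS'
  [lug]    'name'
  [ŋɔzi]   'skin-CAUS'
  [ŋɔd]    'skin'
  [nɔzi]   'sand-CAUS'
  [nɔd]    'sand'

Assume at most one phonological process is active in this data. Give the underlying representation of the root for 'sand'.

/nɔd/

The root 'sand' surfaces as [nɔzi] and [nɔd], with a stem-final [z] ~ [d] alternation.
The stem 'river' ([rozi], [roz]) shows [z] unchanged in both environments, so [z] cannot be basic with [d] derived in isolation.
The alternation reflects intervocalic spirantization: voiced stops become fricatives between vowels. /d/ is underlying.
So 'sand' = /nɔd/.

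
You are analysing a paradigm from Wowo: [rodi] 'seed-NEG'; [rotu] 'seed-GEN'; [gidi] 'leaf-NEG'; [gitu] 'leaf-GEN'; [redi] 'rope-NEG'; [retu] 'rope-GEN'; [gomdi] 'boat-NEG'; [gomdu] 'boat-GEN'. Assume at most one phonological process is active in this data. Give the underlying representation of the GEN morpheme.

/-tu/

The GEN morpheme has two allomorphs, [-du] and [-tu].
The NEG suffix, which begins with [d], is invariant after every stem; so [d] is not altered by any rule here.
So the underlying form is /-tu/, and voiceless stops become voiced after a nasal.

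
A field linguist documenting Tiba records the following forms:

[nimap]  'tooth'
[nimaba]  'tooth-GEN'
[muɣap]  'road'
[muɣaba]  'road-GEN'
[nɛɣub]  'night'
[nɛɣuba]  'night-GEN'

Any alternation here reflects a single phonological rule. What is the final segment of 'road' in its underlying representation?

The root 'road' surfaces as [muɣap] and [muɣaba], with a stem-final [p] ~ [b] alternation.
The stem 'night' ([nɛɣub], [nɛɣuba]) shows [b] unchanged in both environments, so [b] cannot be basic with [p] derived in isolation.
The alternation reflects intervocalic voicing: voiceless stops become voiced between vowels. /p/ is underlying.

/p/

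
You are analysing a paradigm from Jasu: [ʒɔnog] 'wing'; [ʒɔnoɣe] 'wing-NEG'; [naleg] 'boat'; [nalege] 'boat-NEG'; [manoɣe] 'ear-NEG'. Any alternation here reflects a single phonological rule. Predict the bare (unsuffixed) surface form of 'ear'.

'wing' shows [g] ~ [ɣ] at the end of the stem ([ʒɔnog] vs [ʒɔnoɣe]).
If /g/ were underlying and a rule turned it into [ɣ] before the NEG suffix, 'boat' would also alternate; but it has [g] in both [naleg] and [nalege].
The underlying segment must be /ɣ/; voiced fricatives become stops word-finally, yielding [g] there.
The one attested form of 'ear', [manoɣe], shows underlying /manoɣ/. Applying the same rule word-finally gives [manog].

[manog]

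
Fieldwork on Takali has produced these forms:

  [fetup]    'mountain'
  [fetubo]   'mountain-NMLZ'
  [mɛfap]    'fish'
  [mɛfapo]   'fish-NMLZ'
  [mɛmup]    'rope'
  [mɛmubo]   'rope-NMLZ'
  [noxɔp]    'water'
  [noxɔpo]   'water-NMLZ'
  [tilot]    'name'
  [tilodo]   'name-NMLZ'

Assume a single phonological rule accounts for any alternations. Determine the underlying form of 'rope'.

The root 'rope' surfaces as [mɛmup] and [mɛmubo], with a stem-final [p] ~ [b] alternation.
The stem 'water' ([noxɔp], [noxɔpo]) shows [p] unchanged in both environments, so [p] cannot be basic with [b] derived before the NMLZ suffix.
Therefore /b/ is basic and [p] is derived by word-final obstruent devoicing (voiced obstruents become voiceless word-finally).
The underlying form of 'rope' is therefore /mɛmub/.

/mɛmub/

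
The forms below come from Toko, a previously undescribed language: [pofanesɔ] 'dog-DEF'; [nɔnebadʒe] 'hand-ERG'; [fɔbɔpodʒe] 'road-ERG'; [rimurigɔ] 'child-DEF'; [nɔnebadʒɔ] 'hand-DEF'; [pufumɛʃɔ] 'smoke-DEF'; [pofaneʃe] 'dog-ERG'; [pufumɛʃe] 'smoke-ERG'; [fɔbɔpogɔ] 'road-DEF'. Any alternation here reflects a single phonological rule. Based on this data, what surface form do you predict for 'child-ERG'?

The stem for 'road' ends in [dʒ] in [fɔbɔpodʒe] but [g] in [fɔbɔpogɔ].
But 'hand' keeps [dʒ] in both environments ([nɔnebadʒe], [nɔnebadʒɔ]), so there is no rule changing /dʒ/ to [g] before the DEF suffix.
Therefore /g/ is basic and [dʒ] is derived by palatalization before a front vowel (/g/ and /s/ become palato-alveolar [dʒ] and [ʃ] before a front vowel).
The one attested form of 'child', [rimurigɔ], shows underlying /rimurig/. Applying the same rule before a front vowel gives [rimuridʒe].

[rimuridʒe]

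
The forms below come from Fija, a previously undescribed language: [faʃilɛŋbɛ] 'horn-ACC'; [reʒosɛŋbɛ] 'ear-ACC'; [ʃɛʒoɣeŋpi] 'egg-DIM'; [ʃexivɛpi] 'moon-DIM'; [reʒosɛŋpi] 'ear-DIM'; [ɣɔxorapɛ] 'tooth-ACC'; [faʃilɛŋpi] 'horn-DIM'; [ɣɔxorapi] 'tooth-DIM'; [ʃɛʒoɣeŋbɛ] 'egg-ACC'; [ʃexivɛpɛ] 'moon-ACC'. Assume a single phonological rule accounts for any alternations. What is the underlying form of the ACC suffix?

The ACC suffix surfaces as [-bɛ] and [-pɛ], depending on the final segment of the stem.
The DIM suffix, which begins with [p], is invariant after every stem; so [p] is not altered by any rule here.
The ACC suffix is therefore /-bɛ/ underlyingly, with post-vocalic devoicing: voiced stops become voiceless after a vowel.

/-bɛ/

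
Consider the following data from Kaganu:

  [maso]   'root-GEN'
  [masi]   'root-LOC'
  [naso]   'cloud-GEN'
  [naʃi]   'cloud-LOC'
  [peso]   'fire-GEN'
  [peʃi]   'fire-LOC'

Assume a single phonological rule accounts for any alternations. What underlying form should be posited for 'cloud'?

/naʃ/

In [naso] and [naʃi] the final segment of 'cloud' alternates: [s] ~ [ʃ].
But 'root' keeps [s] in both environments ([maso], [masi]), so there is no rule changing /s/ to [ʃ] before the LOC suffix.
Therefore /ʃ/ is basic and [s] is derived by depalatalization (palato-alveolar /ʃ/ becomes [s] when no front vowel follows).
Hence 'cloud' is /naʃ/ underlyingly.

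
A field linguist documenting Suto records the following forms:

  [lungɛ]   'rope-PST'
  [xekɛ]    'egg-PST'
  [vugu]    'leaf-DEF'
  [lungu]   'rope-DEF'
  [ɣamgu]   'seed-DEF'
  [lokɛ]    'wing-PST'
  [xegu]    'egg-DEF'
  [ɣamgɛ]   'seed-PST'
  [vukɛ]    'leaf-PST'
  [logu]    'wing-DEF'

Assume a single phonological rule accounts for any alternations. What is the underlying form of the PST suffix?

The PST morpheme has two allomorphs, [-gɛ] and [-kɛ].
By contrast the DEF suffix keeps its initial [g] throughout — that segment must be underlying.
So the underlying form is /-kɛ/, and voiceless stops become voiced after a nasal.

/-kɛ/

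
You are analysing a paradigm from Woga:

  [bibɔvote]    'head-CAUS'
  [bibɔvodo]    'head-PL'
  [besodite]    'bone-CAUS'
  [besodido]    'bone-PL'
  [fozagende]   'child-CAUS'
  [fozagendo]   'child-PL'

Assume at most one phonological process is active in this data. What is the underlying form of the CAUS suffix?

The CAUS morpheme has two allomorphs, [-de] and [-te].
The PL suffix, which begins with [d], is invariant after every stem; so [d] is not altered by any rule here.
So the underlying form is /-te/, and voiceless stops become voiced after a nasal.

/-te/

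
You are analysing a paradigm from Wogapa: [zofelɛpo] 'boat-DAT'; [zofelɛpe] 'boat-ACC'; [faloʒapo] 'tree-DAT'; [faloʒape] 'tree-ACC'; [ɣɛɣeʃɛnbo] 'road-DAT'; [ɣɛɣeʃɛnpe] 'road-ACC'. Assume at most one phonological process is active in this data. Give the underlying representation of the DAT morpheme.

/-bo/

The DAT morpheme has two allomorphs, [-bo] and [-po].
By contrast the ACC suffix keeps its initial [p] throughout — that segment must be underlying.
The DAT suffix is therefore /-bo/ underlyingly, with post-vocalic devoicing: voiced stops become voiceless after a vowel.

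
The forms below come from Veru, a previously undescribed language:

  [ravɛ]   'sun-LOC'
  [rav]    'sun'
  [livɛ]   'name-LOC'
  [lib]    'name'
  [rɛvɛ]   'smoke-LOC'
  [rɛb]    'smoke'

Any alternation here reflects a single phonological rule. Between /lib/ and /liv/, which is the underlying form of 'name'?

The root 'name' surfaces as [livɛ] and [lib], with a stem-final [v] ~ [b] alternation.
The stem 'sun' ([ravɛ], [rav]) shows [v] unchanged in both environments, so [v] cannot be basic with [b] derived in isolation.
Therefore /b/ is basic and [v] is derived by intervocalic spirantization (voiced stops become fricatives between vowels).

/lib/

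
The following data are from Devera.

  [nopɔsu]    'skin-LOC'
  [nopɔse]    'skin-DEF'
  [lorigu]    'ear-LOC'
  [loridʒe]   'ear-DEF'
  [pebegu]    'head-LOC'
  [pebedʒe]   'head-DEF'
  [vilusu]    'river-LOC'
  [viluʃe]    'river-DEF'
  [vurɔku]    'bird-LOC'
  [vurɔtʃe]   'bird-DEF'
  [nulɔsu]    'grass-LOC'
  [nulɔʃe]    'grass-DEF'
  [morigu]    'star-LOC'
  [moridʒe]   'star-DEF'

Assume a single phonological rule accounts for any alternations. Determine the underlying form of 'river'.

/viluʃ/

The root 'river' surfaces as [vilusu] and [viluʃe], with a stem-final [s] ~ [ʃ] alternation.
If /s/ were underlying and a rule turned it into [ʃ] before the DEF suffix, 'skin' would also alternate; but it has [s] in both [nopɔsu] and [nopɔse].
The underlying segment must be /ʃ/; palato-alveolar /tʃ/, /dʒ/ and /ʃ/ become [k], [g] and [s] when no front vowel follows, yielding [s] there.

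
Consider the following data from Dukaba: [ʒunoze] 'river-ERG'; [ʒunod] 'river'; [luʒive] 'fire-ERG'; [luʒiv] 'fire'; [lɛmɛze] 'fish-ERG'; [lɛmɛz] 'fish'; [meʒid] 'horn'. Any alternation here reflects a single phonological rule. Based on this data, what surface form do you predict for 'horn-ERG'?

[meʒize]

In [ʒunoze] and [ʒunod] the final segment of 'river' alternates: [z] ~ [d].
If /z/ were underlying and a rule turned it into [d] in isolation, 'fish' would also alternate; but it has [z] in both [lɛmɛze] and [lɛmɛz].
The underlying segment must be /d/; voiced stops become fricatives between vowels, yielding [z] there.
From [meʒid] the stem 'horn' is /meʒid/; between vowels this yields [meʒize].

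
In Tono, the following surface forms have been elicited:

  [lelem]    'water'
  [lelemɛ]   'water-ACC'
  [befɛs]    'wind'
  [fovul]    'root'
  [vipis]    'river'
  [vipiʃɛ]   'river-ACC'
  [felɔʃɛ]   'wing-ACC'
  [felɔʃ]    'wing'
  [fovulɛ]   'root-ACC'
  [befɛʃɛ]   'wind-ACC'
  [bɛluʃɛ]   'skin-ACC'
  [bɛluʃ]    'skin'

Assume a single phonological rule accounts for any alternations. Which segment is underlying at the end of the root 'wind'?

/s/

The stem for 'wind' ends in [s] in [befɛs] but [ʃ] in [befɛʃɛ].
If /ʃ/ were underlying and a rule turned it into [s] in isolation, 'wing' would also alternate; but it has [ʃ] in both [felɔʃ] and [felɔʃɛ].
Therefore /s/ is basic and [ʃ] is derived by palatalization before a front vowel (/s/ becomes palato-alveolar [ʃ] before a front vowel).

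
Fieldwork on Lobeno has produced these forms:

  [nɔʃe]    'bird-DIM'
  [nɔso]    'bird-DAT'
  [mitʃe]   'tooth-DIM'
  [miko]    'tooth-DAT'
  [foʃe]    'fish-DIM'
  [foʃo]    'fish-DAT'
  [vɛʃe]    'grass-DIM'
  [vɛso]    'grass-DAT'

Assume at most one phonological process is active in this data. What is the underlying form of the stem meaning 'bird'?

'bird' shows [ʃ] ~ [s] at the end of the stem ([nɔʃe] vs [nɔso]).
If /ʃ/ were underlying and a rule turned it into [s] before the DAT suffix, 'fish' would also alternate; but it has [ʃ] in both [foʃe] and [foʃo].
The underlying segment must be /s/; /k/ and /s/ become palato-alveolar [tʃ] and [ʃ] before a front vowel, yielding [ʃ] there.
Hence 'bird' is /nɔs/ underlyingly.

/nɔs/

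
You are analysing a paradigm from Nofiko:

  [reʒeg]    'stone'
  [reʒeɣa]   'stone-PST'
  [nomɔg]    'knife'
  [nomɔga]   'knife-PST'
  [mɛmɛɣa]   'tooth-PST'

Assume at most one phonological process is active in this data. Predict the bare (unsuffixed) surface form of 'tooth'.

'stone' shows [g] ~ [ɣ] at the end of the stem ([reʒeg] vs [reʒeɣa]).
Compare 'knife', with invariant [g] in [nomɔg] and [nomɔga]: an analysis with underlying /g/ and a rule producing [ɣ] before the PST suffix would wrongly predict alternation here too.
The alternation reflects word-final hardening: voiced fricatives become stops word-finally. /ɣ/ is underlying.
The one attested form of 'tooth', [mɛmɛɣa], shows underlying /mɛmɛɣ/. Applying the same rule word-finally gives [mɛmɛg].

[mɛmɛg]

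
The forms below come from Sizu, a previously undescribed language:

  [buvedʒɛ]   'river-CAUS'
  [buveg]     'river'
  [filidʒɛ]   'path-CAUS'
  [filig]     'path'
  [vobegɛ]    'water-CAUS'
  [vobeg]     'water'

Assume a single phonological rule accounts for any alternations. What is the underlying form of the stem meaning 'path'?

The stem for 'path' ends in [dʒ] in [filidʒɛ] but [g] in [filig].
Compare 'water', with invariant [g] in [vobegɛ] and [vobeg]: an analysis with underlying /g/ and a rule producing [dʒ] before the CAUS suffix would wrongly predict alternation here too.
The alternation reflects depalatalization: palato-alveolar /dʒ/ becomes [g] when no front vowel follows. /dʒ/ is underlying.
So 'path' = /filidʒ/.

/filidʒ/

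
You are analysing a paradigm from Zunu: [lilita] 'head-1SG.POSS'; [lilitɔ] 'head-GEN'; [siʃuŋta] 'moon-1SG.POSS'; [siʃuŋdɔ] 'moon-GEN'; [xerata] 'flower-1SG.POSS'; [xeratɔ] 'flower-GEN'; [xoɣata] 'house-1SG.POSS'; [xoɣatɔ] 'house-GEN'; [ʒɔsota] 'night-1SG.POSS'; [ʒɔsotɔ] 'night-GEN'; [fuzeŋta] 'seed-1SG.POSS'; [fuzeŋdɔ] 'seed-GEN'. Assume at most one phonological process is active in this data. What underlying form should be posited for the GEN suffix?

The GEN suffix surfaces as [-dɔ] and [-tɔ], depending on the final segment of the stem.
The 1SG.POSS suffix, which begins with [t], is invariant after every stem; so [t] is not altered by any rule here.
So the underlying form is /-dɔ/, and voiced stops become voiceless after a vowel.

/-dɔ/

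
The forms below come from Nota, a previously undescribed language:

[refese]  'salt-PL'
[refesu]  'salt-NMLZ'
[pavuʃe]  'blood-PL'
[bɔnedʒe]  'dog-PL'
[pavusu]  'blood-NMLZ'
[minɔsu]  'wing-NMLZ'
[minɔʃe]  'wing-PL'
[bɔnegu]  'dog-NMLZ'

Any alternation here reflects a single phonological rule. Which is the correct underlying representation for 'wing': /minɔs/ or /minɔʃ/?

/minɔʃ/

In [minɔʃe] and [minɔsu] the final segment of 'wing' alternates: [ʃ] ~ [s].
But 'salt' keeps [s] in both environments ([refese], [refesu]), so there is no rule changing /s/ to [ʃ] before the PL suffix.
The alternation reflects depalatalization: palato-alveolar /dʒ/ and /ʃ/ become [g] and [s] when no front vowel follows. /ʃ/ is underlying.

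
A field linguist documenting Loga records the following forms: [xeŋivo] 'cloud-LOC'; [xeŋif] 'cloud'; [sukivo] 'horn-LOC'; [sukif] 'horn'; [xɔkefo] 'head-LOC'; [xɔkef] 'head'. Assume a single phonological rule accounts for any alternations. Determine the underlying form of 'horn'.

/sukiv/

In [sukivo] and [sukif] the final segment of 'horn' alternates: [v] ~ [f].
Compare 'head', with invariant [f] in [xɔkefo] and [xɔkef]: an analysis with underlying /f/ and a rule producing [v] before the LOC suffix would wrongly predict alternation here too.
So /v/ is underlying, and a rule of word-final obstruent devoicing — voiced obstruents become voiceless word-finally — gives [f].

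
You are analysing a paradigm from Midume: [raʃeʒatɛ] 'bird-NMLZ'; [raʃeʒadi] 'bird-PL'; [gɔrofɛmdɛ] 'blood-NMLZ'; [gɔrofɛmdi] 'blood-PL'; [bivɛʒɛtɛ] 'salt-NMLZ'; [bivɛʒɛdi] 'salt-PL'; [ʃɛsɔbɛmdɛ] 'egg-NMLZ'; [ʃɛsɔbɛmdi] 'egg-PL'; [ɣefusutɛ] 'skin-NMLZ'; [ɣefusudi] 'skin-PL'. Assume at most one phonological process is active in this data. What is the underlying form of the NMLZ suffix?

The NMLZ morpheme has two allomorphs, [-dɛ] and [-tɛ].
The PL suffix, which begins with [d], is invariant after every stem; so [d] is not altered by any rule here.
The NMLZ suffix is therefore /-tɛ/ underlyingly, with post-nasal voicing: voiceless stops become voiced after a nasal.

/-tɛ/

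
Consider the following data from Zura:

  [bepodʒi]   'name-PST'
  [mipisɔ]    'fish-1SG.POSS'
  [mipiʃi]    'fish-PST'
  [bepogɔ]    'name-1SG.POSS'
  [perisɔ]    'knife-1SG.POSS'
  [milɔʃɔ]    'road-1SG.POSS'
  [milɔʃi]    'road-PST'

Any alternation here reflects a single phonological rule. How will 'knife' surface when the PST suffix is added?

In [mipiʃi] and [mipisɔ] the final segment of 'fish' alternates: [ʃ] ~ [s].
The stem 'road' ([milɔʃi], [milɔʃɔ]) shows [ʃ] unchanged in both environments, so [ʃ] cannot be basic with [s] derived before the 1SG.POSS suffix.
The underlying segment must be /s/; /g/ and /s/ become palato-alveolar [dʒ] and [ʃ] before a front vowel, yielding [ʃ] there.
From [perisɔ] the stem 'knife' is /peris/; before a front vowel this yields [periʃi].

[periʃi]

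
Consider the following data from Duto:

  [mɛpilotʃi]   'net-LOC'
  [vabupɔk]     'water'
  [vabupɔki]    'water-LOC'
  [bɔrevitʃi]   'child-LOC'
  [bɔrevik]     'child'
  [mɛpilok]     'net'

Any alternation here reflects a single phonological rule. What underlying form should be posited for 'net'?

In [mɛpilok] and [mɛpilotʃi] the final segment of 'net' alternates: [k] ~ [tʃ].
But 'water' keeps [k] in both environments ([vabupɔk], [vabupɔki]), so there is no rule changing /k/ to [tʃ] before the LOC suffix.
The alternation reflects depalatalization: palato-alveolar /tʃ/ becomes [k] when no front vowel follows. /tʃ/ is underlying.

/mɛpilotʃ/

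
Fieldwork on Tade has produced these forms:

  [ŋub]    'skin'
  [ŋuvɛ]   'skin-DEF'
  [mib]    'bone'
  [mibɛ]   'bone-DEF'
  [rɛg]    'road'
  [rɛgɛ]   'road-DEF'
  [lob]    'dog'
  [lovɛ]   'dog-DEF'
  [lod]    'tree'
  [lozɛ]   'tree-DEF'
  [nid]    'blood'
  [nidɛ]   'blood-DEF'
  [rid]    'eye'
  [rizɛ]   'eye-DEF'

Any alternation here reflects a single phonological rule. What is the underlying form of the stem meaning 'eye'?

/riz/

'eye' shows [d] ~ [z] at the end of the stem ([rid] vs [rizɛ]).
The stem 'blood' ([nid], [nidɛ]) shows [d] unchanged in both environments, so [d] cannot be basic with [z] derived before the DEF suffix.
The underlying segment must be /z/; voiced fricatives become stops word-finally, yielding [d] there.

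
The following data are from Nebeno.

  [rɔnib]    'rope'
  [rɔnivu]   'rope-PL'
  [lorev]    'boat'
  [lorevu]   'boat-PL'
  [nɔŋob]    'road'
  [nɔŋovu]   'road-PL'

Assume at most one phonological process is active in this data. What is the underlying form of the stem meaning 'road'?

/nɔŋob/

'road' shows [b] ~ [v] at the end of the stem ([nɔŋob] vs [nɔŋovu]).
If /v/ were underlying and a rule turned it into [b] in isolation, 'boat' would also alternate; but it has [v] in both [lorev] and [lorevu].
The underlying segment must be /b/; voiced stops become fricatives between vowels, yielding [v] there.
The underlying form of 'road' is therefore /nɔŋob/.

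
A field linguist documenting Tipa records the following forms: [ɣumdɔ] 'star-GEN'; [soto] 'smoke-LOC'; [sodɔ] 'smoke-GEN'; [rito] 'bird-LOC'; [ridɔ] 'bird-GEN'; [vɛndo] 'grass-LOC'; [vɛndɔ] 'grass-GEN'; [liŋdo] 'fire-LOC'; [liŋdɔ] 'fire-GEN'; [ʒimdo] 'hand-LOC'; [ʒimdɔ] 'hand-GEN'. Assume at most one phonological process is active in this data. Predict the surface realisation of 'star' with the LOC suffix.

[ɣumdo]

The LOC suffix surfaces as [-do] and [-to], depending on the final segment of the stem.
By contrast the GEN suffix keeps its initial [d] throughout — that segment must be underlying.
So the underlying form is /-to/, and voiceless stops become voiced after a nasal.
After 'star', which ends in a nasal, the suffix surfaces as [-do], giving [ɣumdo].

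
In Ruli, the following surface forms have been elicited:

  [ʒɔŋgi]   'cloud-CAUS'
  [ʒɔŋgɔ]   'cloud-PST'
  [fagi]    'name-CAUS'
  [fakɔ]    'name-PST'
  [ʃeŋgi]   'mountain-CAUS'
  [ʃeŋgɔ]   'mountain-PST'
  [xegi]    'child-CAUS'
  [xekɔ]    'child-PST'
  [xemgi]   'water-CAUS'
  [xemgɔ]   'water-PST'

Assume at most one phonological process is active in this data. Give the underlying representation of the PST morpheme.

/-kɔ/

The PST suffix surfaces as [-gɔ] and [-kɔ], depending on the final segment of the stem.
The CAUS suffix, which begins with [g], is invariant after every stem; so [g] is not altered by any rule here.
The PST suffix is therefore /-kɔ/ underlyingly, with post-nasal voicing: voiceless stops become voiced after a nasal.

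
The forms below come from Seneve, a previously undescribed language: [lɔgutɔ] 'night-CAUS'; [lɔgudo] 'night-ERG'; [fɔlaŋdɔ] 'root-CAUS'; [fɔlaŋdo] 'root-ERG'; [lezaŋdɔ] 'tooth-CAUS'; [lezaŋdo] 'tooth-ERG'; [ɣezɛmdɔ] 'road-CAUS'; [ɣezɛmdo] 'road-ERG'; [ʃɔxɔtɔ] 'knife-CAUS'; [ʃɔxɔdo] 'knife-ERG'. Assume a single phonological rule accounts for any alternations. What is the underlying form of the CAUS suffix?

The CAUS morpheme has two allomorphs, [-dɔ] and [-tɔ].
By contrast the ERG suffix keeps its initial [d] throughout — that segment must be underlying.
So the underlying form is /-tɔ/, and voiceless stops become voiced after a nasal.

/-tɔ/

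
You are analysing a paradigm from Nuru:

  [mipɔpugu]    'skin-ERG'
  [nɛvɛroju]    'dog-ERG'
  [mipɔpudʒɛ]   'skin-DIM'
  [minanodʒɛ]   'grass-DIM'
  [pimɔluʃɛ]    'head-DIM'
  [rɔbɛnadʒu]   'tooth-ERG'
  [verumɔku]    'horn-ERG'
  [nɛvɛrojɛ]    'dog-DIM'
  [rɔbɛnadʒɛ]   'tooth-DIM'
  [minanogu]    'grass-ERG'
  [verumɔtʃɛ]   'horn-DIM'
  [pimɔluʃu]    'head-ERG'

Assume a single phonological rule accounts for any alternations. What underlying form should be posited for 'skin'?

/mipɔpug/

The root 'skin' surfaces as [mipɔpudʒɛ] and [mipɔpugu], with a stem-final [dʒ] ~ [g] alternation.
If /dʒ/ were underlying and a rule turned it into [g] before the ERG suffix, 'tooth' would also alternate; but it has [dʒ] in both [rɔbɛnadʒɛ] and [rɔbɛnadʒu].
Therefore /g/ is basic and [dʒ] is derived by palatalization before a front vowel (/k/ and /g/ become palato-alveolar [tʃ] and [dʒ] before a front vowel).
Hence 'skin' is /mipɔpug/ underlyingly.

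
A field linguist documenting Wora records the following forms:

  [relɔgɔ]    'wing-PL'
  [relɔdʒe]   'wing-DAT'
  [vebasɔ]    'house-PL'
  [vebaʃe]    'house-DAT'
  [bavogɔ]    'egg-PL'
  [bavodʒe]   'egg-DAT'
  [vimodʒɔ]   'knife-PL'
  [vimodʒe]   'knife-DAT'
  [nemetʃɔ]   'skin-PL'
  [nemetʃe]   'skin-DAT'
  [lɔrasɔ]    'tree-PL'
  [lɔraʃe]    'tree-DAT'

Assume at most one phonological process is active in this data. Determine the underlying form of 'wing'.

/relɔg/

In [relɔgɔ] and [relɔdʒe] the final segment of 'wing' alternates: [g] ~ [dʒ].
If /dʒ/ were underlying and a rule turned it into [g] before the PL suffix, 'knife' would also alternate; but it has [dʒ] in both [vimodʒɔ] and [vimodʒe].
So /g/ is underlying, and a rule of palatalization before a front vowel — /g/ and /s/ become palato-alveolar [dʒ] and [ʃ] before a front vowel — gives [dʒ].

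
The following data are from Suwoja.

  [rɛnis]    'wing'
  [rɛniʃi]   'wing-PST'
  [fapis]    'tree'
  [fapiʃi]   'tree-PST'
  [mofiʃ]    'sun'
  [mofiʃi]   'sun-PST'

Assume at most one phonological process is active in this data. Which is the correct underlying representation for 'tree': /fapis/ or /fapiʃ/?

'tree' shows [s] ~ [ʃ] at the end of the stem ([fapis] vs [fapiʃi]).
The stem 'sun' ([mofiʃ], [mofiʃi]) shows [ʃ] unchanged in both environments, so [ʃ] cannot be basic with [s] derived in isolation.
The underlying segment must be /s/; /s/ becomes palato-alveolar [ʃ] before a front vowel, yielding [ʃ] there.

/fapis/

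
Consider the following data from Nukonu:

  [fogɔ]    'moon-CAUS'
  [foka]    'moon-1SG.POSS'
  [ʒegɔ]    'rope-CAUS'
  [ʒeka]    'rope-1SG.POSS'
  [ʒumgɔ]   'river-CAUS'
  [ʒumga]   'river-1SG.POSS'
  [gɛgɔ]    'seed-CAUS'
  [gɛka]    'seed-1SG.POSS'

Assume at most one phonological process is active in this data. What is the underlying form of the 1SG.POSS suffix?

/-ka/

The 1SG.POSS morpheme has two allomorphs, [-ga] and [-ka].
The CAUS suffix, which begins with [g], is invariant after every stem; so [g] is not altered by any rule here.
So the underlying form is /-ka/, and voiceless stops become voiced after a nasal.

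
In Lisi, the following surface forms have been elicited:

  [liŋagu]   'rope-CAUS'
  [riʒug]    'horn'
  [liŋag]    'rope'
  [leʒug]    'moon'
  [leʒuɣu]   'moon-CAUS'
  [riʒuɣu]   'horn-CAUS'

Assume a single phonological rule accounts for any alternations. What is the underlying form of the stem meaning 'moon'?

In [leʒug] and [leʒuɣu] the final segment of 'moon' alternates: [g] ~ [ɣ].
The stem 'rope' ([liŋag], [liŋagu]) shows [g] unchanged in both environments, so [g] cannot be basic with [ɣ] derived before the CAUS suffix.
The underlying segment must be /ɣ/; voiced fricatives become stops word-finally, yielding [g] there.

/leʒuɣ/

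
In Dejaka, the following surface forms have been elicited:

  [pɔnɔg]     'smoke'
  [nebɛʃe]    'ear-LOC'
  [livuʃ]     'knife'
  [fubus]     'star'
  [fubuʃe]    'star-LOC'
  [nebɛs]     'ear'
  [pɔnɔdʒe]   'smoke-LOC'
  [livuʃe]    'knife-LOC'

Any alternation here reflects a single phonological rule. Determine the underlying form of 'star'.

In [fubuʃe] and [fubus] the final segment of 'star' alternates: [ʃ] ~ [s].
Compare 'knife', with invariant [ʃ] in [livuʃe] and [livuʃ]: an analysis with underlying /ʃ/ and a rule producing [s] in isolation would wrongly predict alternation here too.
Therefore /s/ is basic and [ʃ] is derived by palatalization before a front vowel (/g/ and /s/ become palato-alveolar [dʒ] and [ʃ] before a front vowel).
So 'star' = /fubus/.

/fubus/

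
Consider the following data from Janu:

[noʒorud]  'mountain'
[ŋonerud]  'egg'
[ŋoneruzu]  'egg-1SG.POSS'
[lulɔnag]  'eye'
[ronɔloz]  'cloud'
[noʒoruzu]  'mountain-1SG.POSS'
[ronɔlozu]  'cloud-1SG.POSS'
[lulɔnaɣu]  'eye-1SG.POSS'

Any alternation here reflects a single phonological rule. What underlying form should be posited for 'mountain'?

In [noʒoruzu] and [noʒorud] the final segment of 'mountain' alternates: [z] ~ [d].
Compare 'cloud', with invariant [z] in [ronɔlozu] and [ronɔloz]: an analysis with underlying /z/ and a rule producing [d] in isolation would wrongly predict alternation here too.
So /d/ is underlying, and a rule of intervocalic spirantization — voiced stops become fricatives between vowels — gives [z].
The underlying form of 'mountain' is therefore /noʒorud/.

/noʒorud/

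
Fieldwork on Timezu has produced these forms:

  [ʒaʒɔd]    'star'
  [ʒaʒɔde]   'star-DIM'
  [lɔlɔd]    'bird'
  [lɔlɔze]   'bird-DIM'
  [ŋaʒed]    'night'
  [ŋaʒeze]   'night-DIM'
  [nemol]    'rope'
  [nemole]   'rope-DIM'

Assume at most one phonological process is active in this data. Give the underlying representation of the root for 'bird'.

'bird' shows [d] ~ [z] at the end of the stem ([lɔlɔd] vs [lɔlɔze]).
Compare 'star', with invariant [d] in [ʒaʒɔd] and [ʒaʒɔde]: an analysis with underlying /d/ and a rule producing [z] before the DIM suffix would wrongly predict alternation here too.
So /z/ is underlying, and a rule of word-final hardening — voiced fricatives become stops word-finally — gives [d].
The underlying form of 'bird' is therefore /lɔlɔz/.

/lɔlɔz/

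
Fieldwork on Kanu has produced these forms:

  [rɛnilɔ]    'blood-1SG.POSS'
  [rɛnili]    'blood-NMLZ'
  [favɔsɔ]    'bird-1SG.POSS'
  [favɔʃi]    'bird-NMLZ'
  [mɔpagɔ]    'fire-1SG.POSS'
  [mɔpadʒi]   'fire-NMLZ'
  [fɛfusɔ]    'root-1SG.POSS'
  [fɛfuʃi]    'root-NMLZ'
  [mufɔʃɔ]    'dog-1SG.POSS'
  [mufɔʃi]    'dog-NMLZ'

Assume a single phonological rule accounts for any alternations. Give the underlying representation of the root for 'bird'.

/favɔs/

The root 'bird' surfaces as [favɔsɔ] and [favɔʃi], with a stem-final [s] ~ [ʃ] alternation.
The stem 'dog' ([mufɔʃɔ], [mufɔʃi]) shows [ʃ] unchanged in both environments, so [ʃ] cannot be basic with [s] derived before the 1SG.POSS suffix.
So /s/ is underlying, and a rule of palatalization before a front vowel — /g/ and /s/ become palato-alveolar [dʒ] and [ʃ] before a front vowel — gives [ʃ].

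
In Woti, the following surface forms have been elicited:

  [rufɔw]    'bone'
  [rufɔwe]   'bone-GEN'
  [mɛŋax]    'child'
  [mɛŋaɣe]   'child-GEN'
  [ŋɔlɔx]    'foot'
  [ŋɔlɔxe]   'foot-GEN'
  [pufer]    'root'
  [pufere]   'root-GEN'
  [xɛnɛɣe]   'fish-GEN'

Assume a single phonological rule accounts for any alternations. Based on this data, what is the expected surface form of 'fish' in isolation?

In [mɛŋax] and [mɛŋaɣe] the final segment of 'child' alternates: [x] ~ [ɣ].
Compare 'foot', with invariant [x] in [ŋɔlɔx] and [ŋɔlɔxe]: an analysis with underlying /x/ and a rule producing [ɣ] before the GEN suffix would wrongly predict alternation here too.
Therefore /ɣ/ is basic and [x] is derived by word-final obstruent devoicing (voiced obstruents become voiceless word-finally).
From [xɛnɛɣe] the stem 'fish' is /xɛnɛɣ/; word-finally this yields [xɛnɛx].

[xɛnɛx]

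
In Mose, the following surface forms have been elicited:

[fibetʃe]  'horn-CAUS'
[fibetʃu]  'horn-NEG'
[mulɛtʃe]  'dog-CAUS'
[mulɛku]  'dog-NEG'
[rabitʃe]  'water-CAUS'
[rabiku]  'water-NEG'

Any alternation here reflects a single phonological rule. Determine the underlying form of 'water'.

The root 'water' surfaces as [rabitʃe] and [rabiku], with a stem-final [tʃ] ~ [k] alternation.
But 'horn' keeps [tʃ] in both environments ([fibetʃe], [fibetʃu]), so there is no rule changing /tʃ/ to [k] before the NEG suffix.
So /k/ is underlying, and a rule of palatalization before a front vowel — /k/ becomes palato-alveolar [tʃ] before a front vowel — gives [tʃ].

/rabik/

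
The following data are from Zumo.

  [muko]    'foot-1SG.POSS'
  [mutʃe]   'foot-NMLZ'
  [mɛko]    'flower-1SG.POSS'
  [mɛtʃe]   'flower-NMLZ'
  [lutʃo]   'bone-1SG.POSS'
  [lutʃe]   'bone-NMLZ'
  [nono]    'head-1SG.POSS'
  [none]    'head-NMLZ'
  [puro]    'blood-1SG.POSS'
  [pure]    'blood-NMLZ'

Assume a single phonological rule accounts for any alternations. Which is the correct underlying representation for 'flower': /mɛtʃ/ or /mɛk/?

/mɛk/

The stem for 'flower' ends in [k] in [mɛko] but [tʃ] in [mɛtʃe].
Compare 'bone', with invariant [tʃ] in [lutʃo] and [lutʃe]: an analysis with underlying /tʃ/ and a rule producing [k] before the 1SG.POSS suffix would wrongly predict alternation here too.
Therefore /k/ is basic and [tʃ] is derived by palatalization before a front vowel (/k/ becomes palato-alveolar [tʃ] before a front vowel).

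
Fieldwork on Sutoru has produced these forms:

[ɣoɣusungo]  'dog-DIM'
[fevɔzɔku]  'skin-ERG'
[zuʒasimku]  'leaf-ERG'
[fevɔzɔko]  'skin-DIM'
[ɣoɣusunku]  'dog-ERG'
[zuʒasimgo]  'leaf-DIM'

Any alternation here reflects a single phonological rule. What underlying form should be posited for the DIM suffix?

/-go/

The DIM morpheme has two allomorphs, [-go] and [-ko].
The ERG suffix, which begins with [k], is invariant after every stem; so [k] is not altered by any rule here.
The DIM suffix is therefore /-go/ underlyingly, with post-vocalic devoicing: voiced stops become voiceless after a vowel.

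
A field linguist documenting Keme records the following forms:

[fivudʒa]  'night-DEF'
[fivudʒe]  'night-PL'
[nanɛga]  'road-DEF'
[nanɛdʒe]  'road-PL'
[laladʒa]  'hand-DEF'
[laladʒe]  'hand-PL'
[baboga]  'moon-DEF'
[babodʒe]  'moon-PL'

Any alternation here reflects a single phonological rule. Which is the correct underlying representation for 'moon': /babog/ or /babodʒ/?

/babog/

The root 'moon' surfaces as [baboga] and [babodʒe], with a stem-final [g] ~ [dʒ] alternation.
If /dʒ/ were underlying and a rule turned it into [g] before the DEF suffix, 'night' would also alternate; but it has [dʒ] in both [fivudʒa] and [fivudʒe].
Therefore /g/ is basic and [dʒ] is derived by palatalization before a front vowel (/g/ becomes palato-alveolar [dʒ] before a front vowel).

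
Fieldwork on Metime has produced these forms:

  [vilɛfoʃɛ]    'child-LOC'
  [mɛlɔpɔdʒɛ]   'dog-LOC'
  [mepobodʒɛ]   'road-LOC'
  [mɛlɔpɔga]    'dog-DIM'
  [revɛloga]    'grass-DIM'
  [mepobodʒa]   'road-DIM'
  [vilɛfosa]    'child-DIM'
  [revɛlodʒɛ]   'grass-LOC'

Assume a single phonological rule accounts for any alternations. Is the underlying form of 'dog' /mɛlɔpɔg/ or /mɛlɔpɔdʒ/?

/mɛlɔpɔg/

'dog' shows [g] ~ [dʒ] at the end of the stem ([mɛlɔpɔga] vs [mɛlɔpɔdʒɛ]).
But 'road' keeps [dʒ] in both environments ([mepobodʒa], [mepobodʒɛ]), so there is no rule changing /dʒ/ to [g] before the DIM suffix.
So /g/ is underlying, and a rule of palatalization before a front vowel — /g/ and /s/ become palato-alveolar [dʒ] and [ʃ] before a front vowel — gives [dʒ].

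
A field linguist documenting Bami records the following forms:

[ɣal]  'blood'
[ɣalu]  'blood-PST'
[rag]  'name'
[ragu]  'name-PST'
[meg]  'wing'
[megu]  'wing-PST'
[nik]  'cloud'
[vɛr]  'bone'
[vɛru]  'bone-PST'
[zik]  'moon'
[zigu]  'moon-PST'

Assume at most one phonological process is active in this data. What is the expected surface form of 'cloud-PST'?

[nigu]

The stem for 'moon' ends in [k] in [zik] but [g] in [zigu].
If /g/ were underlying and a rule turned it into [k] in isolation, 'name' would also alternate; but it has [g] in both [rag] and [ragu].
The underlying segment must be /k/; voiceless stops become voiced between vowels, yielding [g] there.
From [nik] the stem 'cloud' is /nik/; between vowels this yields [nigu].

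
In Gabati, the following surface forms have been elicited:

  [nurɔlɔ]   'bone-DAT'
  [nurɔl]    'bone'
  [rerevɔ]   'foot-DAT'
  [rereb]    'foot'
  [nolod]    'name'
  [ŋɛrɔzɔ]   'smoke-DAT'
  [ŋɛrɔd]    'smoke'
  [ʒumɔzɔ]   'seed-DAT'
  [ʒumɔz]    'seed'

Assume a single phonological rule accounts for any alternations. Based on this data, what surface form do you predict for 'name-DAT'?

[nolozɔ]

The stem for 'smoke' ends in [z] in [ŋɛrɔzɔ] but [d] in [ŋɛrɔd].
But 'seed' keeps [z] in both environments ([ʒumɔzɔ], [ʒumɔz]), so there is no rule changing /z/ to [d] in isolation.
So /d/ is underlying, and a rule of intervocalic spirantization — voiced stops become fricatives between vowels — gives [z].
From [nolod] the stem 'name' is /nolod/; between vowels this yields [nolozɔ].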